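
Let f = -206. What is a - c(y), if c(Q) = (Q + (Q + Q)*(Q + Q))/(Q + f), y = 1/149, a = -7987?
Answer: -12175534502/1524419 ≈ -7987.0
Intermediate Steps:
y = 1/149 ≈ 0.0067114
c(Q) = (Q + 4*Q²)/(-206 + Q) (c(Q) = (Q + (Q + Q)*(Q + Q))/(Q - 206) = (Q + (2*Q)*(2*Q))/(-206 + Q) = (Q + 4*Q²)/(-206 + Q))
a - c(y) = -7987 - (1 + 4*(1/149))/(149*(-206 + 1/149)) = -7987 - (1 + 4/149)/(149*(-30693/149)) = -7987 - (-149)*153/(149*30693*149) = -7987 - 1*(-51/1524419) = -7987 + 51/1524419 = -12175534502/1524419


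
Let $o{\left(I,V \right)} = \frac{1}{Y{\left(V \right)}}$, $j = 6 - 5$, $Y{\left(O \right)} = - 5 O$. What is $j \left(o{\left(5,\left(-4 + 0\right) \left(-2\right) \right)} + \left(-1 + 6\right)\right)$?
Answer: $\frac{199}{40} \approx 4.975$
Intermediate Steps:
$j = 1$
$o{\left(I,V \right)} = - \frac{1}{5 V}$ ($o{\left(I,V \right)} = \frac{1}{\left(-5\right) V} = - \frac{1}{5 V}$)
$j \left(o{\left(5,\left(-4 + 0\right) \left(-2\right) \right)} + \left(-1 + 6\right)\right) = 1 \left(- \frac{1}{5 \left(-4 + 0\right) \left(-2\right)} + \left(-1 + 6\right)\right) = 1 \left(- \frac{1}{5 \left(\left(-4\right) \left(-2\right)\right)} + 5\right) = 1 \left(- \frac{1}{5 \cdot 8} + 5\right) = 1 \left(\left(- \frac{1}{5}\right) \frac{1}{8} + 5\right) = 1 \left(- \frac{1}{40} + 5\right) = 1 \cdot \frac{199}{40} = \frac{199}{40}$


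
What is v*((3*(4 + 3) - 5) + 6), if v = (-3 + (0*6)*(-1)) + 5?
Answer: 44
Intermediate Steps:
v = 2 (v = (-3 + 0*(-1)) + 5 = (-3 + 0) + 5 = -3 + 5 = 2)
v*((3*(4 + 3) - 5) + 6) = 2*((3*(4 + 3) - 5) + 6) = 2*((3*7 - 5) + 6) = 2*((21 - 5) + 6) = 2*(16 + 6) = 2*22 = 44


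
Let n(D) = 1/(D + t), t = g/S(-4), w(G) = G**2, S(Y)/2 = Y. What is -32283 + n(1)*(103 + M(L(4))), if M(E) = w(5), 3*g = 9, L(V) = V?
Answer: -160391/5 ≈ -32078.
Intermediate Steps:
S(Y) = 2*Y
g = 3 (g = (1/3)*9 = 3)
M(E) = 25 (M(E) = 5**2 = 25)
t = -3/8 (t = 3/((2*(-4))) = 3/(-8) = 3*(-1/8) = -3/8 ≈ -0.37500)
n(D) = 1/(-3/8 + D) (n(D) = 1/(D - 3/8) = 1/(-3/8 + D))
-32283 + n(1)*(103 + M(L(4))) = -32283 + (8/(-3 + 8*1))*(103 + 25) = -32283 + (8/(-3 + 8))*128 = -32283 + (8/5)*128 = -32283 + 1024/5 = -160391/5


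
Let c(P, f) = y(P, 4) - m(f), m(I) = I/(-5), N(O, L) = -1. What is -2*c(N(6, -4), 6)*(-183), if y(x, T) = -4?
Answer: -5124/5 ≈ -1024.8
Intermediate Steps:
m(I) = -I/5 (m(I) = I*(-⅕) = -I/5)
c(P, f) = -4 + f/5 (c(P, f) = -4 - (-1)*f/5 = -4 + f/5)
-2*c(N(6, -4), 6)*(-183) = -2*(-4 + (⅕)*6)*(-183) = -2*(-4 + 6/5)*(-183) = -(-28)*(-183)/5 = -2*2562/5 = -5124/5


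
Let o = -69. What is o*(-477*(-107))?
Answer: -3521691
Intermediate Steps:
o*(-477*(-107)) = -(-32913)*(-107) = -69*51039 = -3521691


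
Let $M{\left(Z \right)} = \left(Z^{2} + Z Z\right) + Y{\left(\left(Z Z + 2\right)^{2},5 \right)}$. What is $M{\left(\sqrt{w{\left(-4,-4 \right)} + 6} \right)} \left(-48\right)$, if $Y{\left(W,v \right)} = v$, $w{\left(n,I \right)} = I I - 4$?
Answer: $-1968$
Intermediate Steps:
$w{\left(n,I \right)} = -4 + I^{2}$ ($w{\left(n,I \right)} = I^{2} - 4 = -4 + I^{2}$)
$M{\left(Z \right)} = 5 + 2 Z^{2}$ ($M{\left(Z \right)} = \left(Z^{2} + Z Z\right) + 5 = \left(Z^{2} + Z^{2}\right) + 5 = 2 Z^{2} + 5 = 5 + 2 Z^{2}$)
$M{\left(\sqrt{w{\left(-4,-4 \right)} + 6} \right)} \left(-48\right) = \left(5 + 2 \left(\sqrt{\left(-4 + \left(-4\right)^{2}\right) + 6}\right)^{2}\right) \left(-48\right) = \left(5 + 2 \left(\sqrt{\left(-4 + 16\right) + 6}\right)^{2}\right) \left(-48\right) = \left(5 + 2 \left(\sqrt{12 + 6}\right)^{2}\right) \left(-48\right) = \left(5 + 2 \left(\sqrt{18}\right)^{2}\right) \left(-48\right) = \left(5 + 2 \left(3 \sqrt{2}\right)^{2}\right) \left(-48\right) = \left(5 + 2 \cdot 18\right) \left(-48\right) = \left(5 + 36\right) \left(-48\right) = 41 \left(-48\right) = -1968$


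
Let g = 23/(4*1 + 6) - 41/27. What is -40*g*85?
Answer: -71740/27 ≈ -2657.0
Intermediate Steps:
g = 211/270 (g = 23/(4 + 6) - 41*1/27 = 23/10 - 41/27 = 211/270 ≈ 0.78148)
-40*g*85 = -40*211/270*85 = -844/27*85 = -71740/27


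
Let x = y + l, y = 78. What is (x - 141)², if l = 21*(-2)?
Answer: 11025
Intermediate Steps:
l = -42
x = 36 (x = 78 - 42 = 36)
(x - 141)² = (36 - 141)² = (-105)² = 11025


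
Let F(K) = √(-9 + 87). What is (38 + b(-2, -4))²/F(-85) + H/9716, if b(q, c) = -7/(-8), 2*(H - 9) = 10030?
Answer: 1256/2429 + 96721*√78/4992 ≈ 171.63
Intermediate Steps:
H = 5024 (H = 9 + (½)*10030 = 9 + 5015 = 5024)
F(K) = √78
b(q, c) = 7/8 (b(q, c) = -7*(-⅛) = 7/8)
(38 + b(-2, -4))²/F(-85) + H/9716 = (38 + 7/8)²/(√78) + 5024/9716 = (311/8)²*(√78/78) + 5024*(1/9716) = 96721*(√78/78)/64 + 1256/2429 = 96721*√78/4992 + 1256/2429 = 1256/2429 + 96721*√78/4992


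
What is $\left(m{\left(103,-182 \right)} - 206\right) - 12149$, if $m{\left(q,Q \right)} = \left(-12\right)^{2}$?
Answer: $-12211$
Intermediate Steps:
$m{\left(q,Q \right)} = 144$
$\left(m{\left(103,-182 \right)} - 206\right) - 12149 = \left(144 - 206\right) - 12149 = -62 - 12149 = -12211$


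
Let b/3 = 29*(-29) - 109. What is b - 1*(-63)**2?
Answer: -6819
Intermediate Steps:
b = -2850 (b = 3*(29*(-29) - 109) = 3*(-841 - 109) = 3*(-950) = -2850)
b - 1*(-63)**2 = -2850 - 1*(-63)**2 = -2850 - 1*3969 = -2850 - 3969 = -6819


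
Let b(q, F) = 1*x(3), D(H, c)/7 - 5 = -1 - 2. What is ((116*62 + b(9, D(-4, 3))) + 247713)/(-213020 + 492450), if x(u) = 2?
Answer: 254907/279430 ≈ 0.91224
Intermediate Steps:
D(H, c) = 14 (D(H, c) = 35 + 7*(-1 - 2) = 35 + 7*(-3) = 35 - 21 = 14)
b(q, F) = 2 (b(q, F) = 1*2 = 2)
((116*62 + b(9, D(-4, 3))) + 247713)/(-213020 + 492450) = ((116*62 + 2) + 247713)/(-213020 + 492450) = ((7192 + 2) + 247713)/279430 = (7194 + 247713)*(1/279430) = 254907*(1/279430) = 254907/279430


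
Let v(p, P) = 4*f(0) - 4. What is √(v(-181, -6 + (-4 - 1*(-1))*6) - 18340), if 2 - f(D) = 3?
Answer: 2*I*√4587 ≈ 135.45*I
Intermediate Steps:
f(D) = -1 (f(D) = 2 - 1*3 = 2 - 3 = -1)
v(p, P) = -8 (v(p, P) = 4*(-1) - 4 = -4 - 4 = -8)
√(v(-181, -6 + (-4 - 1*(-1))*6) - 18340) = √(-8 - 18340) = √(-18348) = 2*I*√4587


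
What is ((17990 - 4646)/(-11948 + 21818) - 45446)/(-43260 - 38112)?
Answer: 37378223/66928470 ≈ 0.55848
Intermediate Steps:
((17990 - 4646)/(-11948 + 21818) - 45446)/(-43260 - 38112) = (13344/9870 - 45446)/(-81372) = (13344*(1/9870) - 45446)*(-1/81372) = (2224/1645 - 45446)*(-1/81372) = -74756446/1645*(-1/81372) = 37378223/66928470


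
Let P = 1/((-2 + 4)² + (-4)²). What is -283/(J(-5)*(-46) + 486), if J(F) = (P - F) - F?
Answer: -2830/237 ≈ -11.941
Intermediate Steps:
P = 1/20 (P = 1/(2² + 16) = 1/(4 + 16) = 1/20 ≈ 0.050000)
J(F) = 1/20 - 2*F (J(F) = (1/20 - F) - F = 1/20 - 2*F)
-283/(J(-5)*(-46) + 486) = -283/((1/20 - 2*(-5))*(-46) + 486) = -283/((1/20 + 10)*(-46) + 486) = -283/((201/20)*(-46) + 486) = -283/(-4623/10 + 486) = -283/(237/10) = (10/237)*(-283) = -2830/237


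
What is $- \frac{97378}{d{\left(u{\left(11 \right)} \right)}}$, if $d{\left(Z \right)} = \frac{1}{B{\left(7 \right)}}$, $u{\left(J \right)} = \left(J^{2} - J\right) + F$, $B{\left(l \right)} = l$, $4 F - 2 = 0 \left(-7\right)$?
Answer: $-681646$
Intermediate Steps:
$F = \frac{1}{2}$ ($F = \frac{1}{2} + \frac{0 \left(-7\right)}{4} = \frac{1}{2} + \frac{1}{4} \cdot 0 = \frac{1}{2} + 0 = \frac{1}{2} \approx 0.5$)
$u{\left(J \right)} = \frac{1}{2} + J^{2} - J$ ($u{\left(J \right)} = \left(J^{2} - J\right) + \frac{1}{2} = \frac{1}{2} + J^{2} - J$)
$d{\left(Z \right)} = \frac{1}{7}$
$- \frac{97378}{d{\left(u{\left(11 \right)} \right)}} = - 97378 \frac{1}{\frac{1}{7}} = \left(-97378\right) 7 = -681646$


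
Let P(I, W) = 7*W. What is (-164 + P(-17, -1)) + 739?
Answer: 568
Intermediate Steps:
(-164 + P(-17, -1)) + 739 = (-164 + 7*(-1)) + 739 = (-164 - 7) + 739 = -171 + 739 = 568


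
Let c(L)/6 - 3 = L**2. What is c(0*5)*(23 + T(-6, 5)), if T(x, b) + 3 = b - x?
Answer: 558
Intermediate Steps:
c(L) = 18 + 6*L**2
T(x, b) = -3 + b - x (T(x, b) = -3 + (b - x) = -3 + b - x)
c(0*5)*(23 + T(-6, 5)) = (18 + 6*(0*5)**2)*(23 + (-3 + 5 - 1*(-6))) = (18 + 6*0**2)*(23 + (-3 + 5 + 6)) = (18 + 6*0)*(23 + 8) = (18 + 0)*31 = 18*31 = 558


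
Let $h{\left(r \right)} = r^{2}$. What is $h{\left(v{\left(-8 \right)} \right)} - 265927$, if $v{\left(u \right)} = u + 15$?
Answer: $-265878$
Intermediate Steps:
$v{\left(u \right)} = 15 + u$
$h{\left(v{\left(-8 \right)} \right)} - 265927 = \left(15 - 8\right)^{2} - 265927 = 7^{2} - 265927 = 49 - 265927 = -265878$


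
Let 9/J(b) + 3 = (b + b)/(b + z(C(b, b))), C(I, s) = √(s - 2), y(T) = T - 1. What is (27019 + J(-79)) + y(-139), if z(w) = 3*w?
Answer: 172014553/6401 - 19197*I/6401 ≈ 26873.0 - 2.9991*I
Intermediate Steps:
y(T) = -1 + T
C(I, s) = √(-2 + s)
J(b) = 9/(-3 + 2*b/(b + 3*√(-2 + b))) (J(b) = 9/(-3 + (b + b)/(b + 3*√(-2 + b))) = 9/(-3 + (2*b)/(b + 3*√(-2 + b))) = 9/(-3 + 2*b/(b + 3*√(-2 + b))))
(27019 + J(-79)) + y(-139) = (27019 + 9*(-1*(-79) - 3*√(-2 - 79))/(-79 + 9*√(-2 - 79))) + (-1 - 139) = (27019 + 9*(79 - 27*I)/(-79 + 9*√(-81))) - 140 = (27019 + 9*(79 - 27*I)/(-79 + 9*(9*I))) - 140 = (27019 + 9*(79 - 27*I)/(-79 + 81*I)) - 140 = (27019 + 9*((-79 - 81*I)/12802)*(79 - 27*I)) - 140 = (27019 + 9*(-79 - 81*I)*(79 - 27*I)/12802) - 140 = 26879 + 9*(-79 - 81*I)*(79 - 27*I)/12802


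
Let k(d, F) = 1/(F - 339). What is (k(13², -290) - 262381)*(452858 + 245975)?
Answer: -115333756062450/629 ≈ -1.8336e+11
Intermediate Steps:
k(d, F) = 1/(-339 + F)
(k(13², -290) - 262381)*(452858 + 245975) = (1/(-339 - 290) - 262381)*(452858 + 245975) = (1/(-629) - 262381)*698833 = (-1/629 - 262381)*698833 = -165037650/629*698833 = -115333756062450/629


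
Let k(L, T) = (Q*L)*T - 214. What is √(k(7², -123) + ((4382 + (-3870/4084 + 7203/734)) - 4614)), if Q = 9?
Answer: 2*I*√1919345653371062/374707 ≈ 233.84*I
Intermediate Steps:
k(L, T) = -214 + 9*L*T (k(L, T) = (9*L)*T - 214 = 9*L*T - 214 = -214 + 9*L*T)
√(k(7², -123) + ((4382 + (-3870/4084 + 7203/734)) - 4614)) = √((-214 + 9*7²*(-123)) + ((4382 + (-3870/4084 + 7203/734)) - 4614)) = √((-214 + 9*49*(-123)) + ((4382 + (-3870*1/4084 + 7203*(1/734))) - 4614)) = √((-214 - 54243) + ((4382 + (-1935/2042 + 7203/734)) - 4614)) = √(-54457 + ((4382 + 3322059/374707) - 4614)) = √(-54457 + (1645288133/374707 - 4614)) = √(-54457 - 83609965/374707) = √(-20489029064/374707) = 2*I*√1919345653371062/374707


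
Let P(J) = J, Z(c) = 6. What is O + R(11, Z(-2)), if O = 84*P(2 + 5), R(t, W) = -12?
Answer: 576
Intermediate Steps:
O = 588 (O = 84*(2 + 5) = 84*7 = 588)
O + R(11, Z(-2)) = 588 - 12 = 576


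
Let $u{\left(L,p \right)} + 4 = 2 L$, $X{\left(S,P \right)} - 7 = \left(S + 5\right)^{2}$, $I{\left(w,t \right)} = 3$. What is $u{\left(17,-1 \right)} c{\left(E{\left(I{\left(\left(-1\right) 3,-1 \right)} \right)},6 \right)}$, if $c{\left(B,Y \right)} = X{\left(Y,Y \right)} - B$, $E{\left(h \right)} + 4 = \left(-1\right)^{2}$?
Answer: $3930$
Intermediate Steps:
$E{\left(h \right)} = -3$ ($E{\left(h \right)} = -4 + \left(-1\right)^{2} = -4 + 1 = -3$)
$X{\left(S,P \right)} = 7 + \left(5 + S\right)^{2}$ ($X{\left(S,P \right)} = 7 + \left(S + 5\right)^{2} = 7 + \left(5 + S\right)^{2}$)
$u{\left(L,p \right)} = -4 + 2 L$
$c{\left(B,Y \right)} = 7 + \left(5 + Y\right)^{2} - B$ ($c{\left(B,Y \right)} = \left(7 + \left(5 + Y\right)^{2}\right) - B = 7 + \left(5 + Y\right)^{2} - B$)
$u{\left(17,-1 \right)} c{\left(E{\left(I{\left(\left(-1\right) 3,-1 \right)} \right)},6 \right)} = \left(-4 + 2 \cdot 17\right) \left(7 + \left(5 + 6\right)^{2} - -3\right) = \left(-4 + 34\right) \left(7 + 11^{2} + 3\right) = 30 \left(7 + 121 + 3\right) = 30 \cdot 131 = 3930$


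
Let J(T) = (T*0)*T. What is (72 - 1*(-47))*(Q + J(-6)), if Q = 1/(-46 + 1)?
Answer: -119/45 ≈ -2.6444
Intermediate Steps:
J(T) = 0 (J(T) = 0*T = 0)
Q = -1/45 (Q = 1/(-45) = -1/45 ≈ -0.022222)
(72 - 1*(-47))*(Q + J(-6)) = (72 - 1*(-47))*(-1/45 + 0) = (72 + 47)*(-1/45) = 119*(-1/45) = -119/45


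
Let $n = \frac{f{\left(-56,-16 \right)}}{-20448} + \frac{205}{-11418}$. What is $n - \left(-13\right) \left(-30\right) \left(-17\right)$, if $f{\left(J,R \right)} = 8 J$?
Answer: $\frac{16124395039}{2432034} \approx 6630.0$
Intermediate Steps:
$n = \frac{9619}{2432034}$ ($n = \frac{8 \left(-56\right)}{-20448} + \frac{205}{-11418} = \left(-448\right) \left(- \frac{1}{20448}\right) + 205 \left(- \frac{1}{11418}\right) = \frac{14}{639} - \frac{205}{11418} = \frac{9619}{2432034} \approx 0.0039551$)
$n - \left(-13\right) \left(-30\right) \left(-17\right) = \frac{9619}{2432034} - \left(-13\right) \left(-30\right) \left(-17\right) = \frac{9619}{2432034} - 390 \left(-17\right) = \frac{9619}{2432034} - -6630 = \frac{9619}{2432034} + 6630 = \frac{16124395039}{2432034}$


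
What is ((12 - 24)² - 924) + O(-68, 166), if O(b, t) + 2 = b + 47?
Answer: -803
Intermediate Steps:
O(b, t) = 45 + b (O(b, t) = -2 + (b + 47) = -2 + (47 + b) = 45 + b)
((12 - 24)² - 924) + O(-68, 166) = ((12 - 24)² - 924) + (45 - 68) = ((-12)² - 924) - 23 = (144 - 924) - 23 = -780 - 23 = -803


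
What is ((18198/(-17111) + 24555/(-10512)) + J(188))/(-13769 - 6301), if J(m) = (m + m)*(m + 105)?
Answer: -1321026557453/240667173216 ≈ -5.4890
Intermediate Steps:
J(m) = 2*m*(105 + m) (J(m) = (2*m)*(105 + m) = 2*m*(105 + m))
((18198/(-17111) + 24555/(-10512)) + J(188))/(-13769 - 6301) = ((18198/(-17111) + 24555/(-10512)) + 2*188*(105 + 188))/(-13769 - 6301) = ((18198*(-1/17111) + 24555*(-1/10512)) + 2*188*293)/(-20070) = ((-18198/17111 - 8185/3504) + 110168)*(-1/20070) = (-203819327/59956944 + 110168)*(-1/20070) = (6605132787265/59956944)*(-1/20070) = -1321026557453/240667173216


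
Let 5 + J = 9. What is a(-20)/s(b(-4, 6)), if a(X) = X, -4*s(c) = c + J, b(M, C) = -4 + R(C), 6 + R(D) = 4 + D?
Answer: 20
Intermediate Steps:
R(D) = -2 + D (R(D) = -6 + (4 + D) = -2 + D)
J = 4 (J = -5 + 9 = 4)
b(M, C) = -6 + C (b(M, C) = -4 + (-2 + C) = -6 + C)
s(c) = -1 - c/4 (s(c) = -(c + 4)/4 = -(4 + c)/4 = -1 - c/4)
a(-20)/s(b(-4, 6)) = -20/(-1 - (-6 + 6)/4) = -20/(-1 - ¼*0) = -20/(-1 + 0) = -20/(-1) = -20*(-1) = 20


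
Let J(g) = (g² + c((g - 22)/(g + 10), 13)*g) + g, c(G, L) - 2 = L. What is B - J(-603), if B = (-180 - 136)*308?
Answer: -451289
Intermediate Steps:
c(G, L) = 2 + L
J(g) = g² + 16*g (J(g) = (g² + (2 + 13)*g) + g = (g² + 15*g) + g = g² + 16*g)
B = -97328 (B = -316*308 = -97328)
B - J(-603) = -97328 - (-603)*(16 - 603) = -97328 - (-603)*(-587) = -97328 - 1*353961 = -97328 - 353961 = -451289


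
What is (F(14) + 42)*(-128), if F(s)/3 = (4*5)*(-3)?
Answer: 17664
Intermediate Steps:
F(s) = -180 (F(s) = 3*((4*5)*(-3)) = 3*(20*(-3)) = 3*(-60) = -180)
(F(14) + 42)*(-128) = (-180 + 42)*(-128) = -138*(-128) = 17664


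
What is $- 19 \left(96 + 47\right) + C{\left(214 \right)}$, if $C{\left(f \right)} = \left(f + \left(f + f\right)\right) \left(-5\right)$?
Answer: $-5927$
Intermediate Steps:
$C{\left(f \right)} = - 15 f$ ($C{\left(f \right)} = \left(f + 2 f\right) \left(-5\right) = 3 f \left(-5\right) = - 15 f$)
$- 19 \left(96 + 47\right) + C{\left(214 \right)} = - 19 \left(96 + 47\right) - 3210 = \left(-19\right) 143 - 3210 = -2717 - 3210 = -5927$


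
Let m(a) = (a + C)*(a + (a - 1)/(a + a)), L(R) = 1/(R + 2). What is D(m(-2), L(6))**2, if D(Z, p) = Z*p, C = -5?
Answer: 1225/1024 ≈ 1.1963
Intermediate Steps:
L(R) = 1/(2 + R)
m(a) = (-5 + a)*(a + (-1 + a)/(2*a)) (m(a) = (a - 5)*(a + (a - 1)/(a + a)) = (-5 + a)*(a + (-1 + a)/((2*a))) = (-5 + a)*(a + (-1 + a)*(1/(2*a))) = (-5 + a)*(a + (-1 + a)/(2*a)))
D(m(-2), L(6))**2 = ((-3 + (-2)**2 - 9/2*(-2) + (5/2)/(-2))/(2 + 6))**2 = ((-3 + 4 + 9 + (5/2)*(-1/2))/8)**2 = ((-3 + 4 + 9 - 5/4)*(1/8))**2 = ((35/4)*(1/8))**2 = (35/32)**2 = 1225/1024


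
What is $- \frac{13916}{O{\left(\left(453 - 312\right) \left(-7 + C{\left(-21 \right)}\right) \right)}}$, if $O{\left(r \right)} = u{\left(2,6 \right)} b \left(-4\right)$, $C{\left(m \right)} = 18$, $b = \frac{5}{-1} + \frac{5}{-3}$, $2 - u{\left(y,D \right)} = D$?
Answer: $\frac{10437}{80} \approx 130.46$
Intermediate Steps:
$u{\left(y,D \right)} = 2 - D$
$b = - \frac{20}{3}$ ($b = 5 \left(-1\right) + 5 \left(- \frac{1}{3}\right) = -5 - \frac{5}{3} = - \frac{20}{3} \approx -6.6667$)
$O{\left(r \right)} = - \frac{320}{3}$ ($O{\left(r \right)} = \left(2 - 6\right) \left(- \frac{20}{3}\right) \left(-4\right) = \left(-4\right) \left(- \frac{20}{3}\right) \left(-4\right) = \frac{80}{3} \left(-4\right) = - \frac{320}{3}$)
$- \frac{13916}{O{\left(\left(453 - 312\right) \left(-7 + C{\left(-21 \right)}\right) \right)}} = - \frac{13916}{- \frac{320}{3}} = \left(-13916\right) \left(- \frac{3}{320}\right) = \frac{10437}{80}$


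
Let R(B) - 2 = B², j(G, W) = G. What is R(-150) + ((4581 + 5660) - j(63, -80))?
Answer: 32680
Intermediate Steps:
R(B) = 2 + B²
R(-150) + ((4581 + 5660) - j(63, -80)) = (2 + (-150)²) + ((4581 + 5660) - 1*63) = (2 + 22500) + (10241 - 63) = 22502 + 10178 = 32680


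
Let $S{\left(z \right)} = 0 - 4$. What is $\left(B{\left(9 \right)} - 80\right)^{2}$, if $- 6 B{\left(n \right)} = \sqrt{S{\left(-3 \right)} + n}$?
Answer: $\frac{\left(480 + \sqrt{5}\right)^{2}}{36} \approx 6459.8$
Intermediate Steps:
$S{\left(z \right)} = -4$ ($S{\left(z \right)} = 0 - 4 = -4$)
$B{\left(n \right)} = - \frac{\sqrt{-4 + n}}{6}$
$\left(B{\left(9 \right)} - 80\right)^{2} = \left(- \frac{\sqrt{-4 + 9}}{6} - 80\right)^{2} = \left(- \frac{\sqrt{5}}{6} - 80\right)^{2} = \left(-80 - \frac{\sqrt{5}}{6}\right)^{2}$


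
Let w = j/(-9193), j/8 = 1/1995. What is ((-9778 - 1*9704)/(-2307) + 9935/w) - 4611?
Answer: -140118170815445/6152 ≈ -2.2776e+10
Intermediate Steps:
j = 8/1995 ≈ 0.0040100
w = -8/18340035 (w = (8/1995)/(-9193) = (8/1995)*(-1/9193) = -8/18340035 ≈ -4.3620e-7)
((-9778 - 1*9704)/(-2307) + 9935/w) - 4611 = ((-9778 - 1*9704)/(-2307) + 9935/(-8/18340035)) - 4611 = ((-9778 - 9704)*(-1/2307) + 9935*(-18340035/8)) - 4611 = (-19482*(-1/2307) - 182208247725/8) - 4611 = (6494/769 - 182208247725/8) - 4611 = -140118142448573/6152 - 4611 = -140118170815445/6152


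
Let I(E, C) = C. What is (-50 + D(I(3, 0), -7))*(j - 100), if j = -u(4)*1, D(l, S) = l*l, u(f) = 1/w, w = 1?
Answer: 5050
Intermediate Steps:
u(f) = 1 (u(f) = 1/1 = 1)
D(l, S) = l²
j = -1 (j = -1*1*1 = -1*1 = -1)
(-50 + D(I(3, 0), -7))*(j - 100) = (-50 + 0²)*(-1 - 100) = (-50 + 0)*(-101) = -50*(-101) = 5050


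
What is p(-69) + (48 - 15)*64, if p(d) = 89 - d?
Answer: 2270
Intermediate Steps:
p(-69) + (48 - 15)*64 = (89 - 1*(-69)) + (48 - 15)*64 = (89 + 69) + 33*64 = 158 + 2112 = 2270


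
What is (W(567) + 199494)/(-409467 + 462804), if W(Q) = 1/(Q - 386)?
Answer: 36108415/9653997 ≈ 3.7403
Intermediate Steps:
W(Q) = 1/(-386 + Q)
(W(567) + 199494)/(-409467 + 462804) = (1/(-386 + 567) + 199494)/(-409467 + 462804) = (1/181 + 199494)/53337 = (1/181 + 199494)*(1/53337) = (36108415/181)*(1/53337) = 36108415/9653997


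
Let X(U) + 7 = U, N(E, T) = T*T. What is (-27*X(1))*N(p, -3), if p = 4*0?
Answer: 1458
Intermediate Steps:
p = 0
N(E, T) = T²
X(U) = -7 + U
(-27*X(1))*N(p, -3) = -27*(-7 + 1)*(-3)² = -27*(-6)*9 = 162*9 = 1458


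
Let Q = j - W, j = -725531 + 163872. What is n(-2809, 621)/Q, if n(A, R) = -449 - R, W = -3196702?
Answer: -1070/2635043 ≈ -0.00040607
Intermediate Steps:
j = -561659
Q = 2635043 (Q = -561659 - 1*(-3196702) = -561659 + 3196702 = 2635043)
n(-2809, 621)/Q = (-449 - 1*621)/2635043 = (-449 - 621)*(1/2635043) = -1070*1/2635043 = -1070/2635043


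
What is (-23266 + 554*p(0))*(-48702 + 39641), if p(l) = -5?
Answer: 235912196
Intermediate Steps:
(-23266 + 554*p(0))*(-48702 + 39641) = (-23266 + 554*(-5))*(-48702 + 39641) = (-23266 - 2770)*(-9061) = -26036*(-9061) = 235912196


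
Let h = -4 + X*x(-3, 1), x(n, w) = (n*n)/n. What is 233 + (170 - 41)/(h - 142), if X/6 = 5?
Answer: 54859/236 ≈ 232.45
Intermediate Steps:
X = 30 (X = 6*5 = 30)
x(n, w) = n (x(n, w) = n²/n = n)
h = -94 (h = -4 + 30*(-3) = -4 - 90 = -94)
233 + (170 - 41)/(h - 142) = 233 + (170 - 41)/(-94 - 142) = 233 + 129/(-236) = 233 + 129*(-1/236) = 233 - 129/236 = 54859/236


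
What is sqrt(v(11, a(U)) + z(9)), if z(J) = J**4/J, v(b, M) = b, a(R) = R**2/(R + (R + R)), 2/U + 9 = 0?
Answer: 2*sqrt(185) ≈ 27.203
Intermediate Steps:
U = -2/9 (U = 2/(-9 + 0) = 2/(-9) = 2*(-1/9) = -2/9 ≈ -0.22222)
a(R) = R/3 (a(R) = R**2/(R + 2*R) = R**2/((3*R)) = (1/(3*R))*R**2 = R/3)
z(J) = J**3
sqrt(v(11, a(U)) + z(9)) = sqrt(11 + 9**3) = sqrt(11 + 729) = sqrt(740) = 2*sqrt(185)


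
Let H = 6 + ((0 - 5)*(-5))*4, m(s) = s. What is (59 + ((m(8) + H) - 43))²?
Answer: 16900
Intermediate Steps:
H = 106 (H = 6 - 5*(-5)*4 = 6 + 25*4 = 6 + 100 = 106)
(59 + ((m(8) + H) - 43))² = (59 + ((8 + 106) - 43))² = (59 + (114 - 43))² = (59 + 71)² = 130² = 16900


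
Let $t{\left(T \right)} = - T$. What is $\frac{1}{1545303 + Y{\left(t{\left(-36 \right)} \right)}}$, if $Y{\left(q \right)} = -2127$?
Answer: $\frac{1}{1543176} \approx 6.4801 \cdot 10^{-7}$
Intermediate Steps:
$\frac{1}{1545303 + Y{\left(t{\left(-36 \right)} \right)}} = \frac{1}{1545303 - 2127} = \frac{1}{1543176}$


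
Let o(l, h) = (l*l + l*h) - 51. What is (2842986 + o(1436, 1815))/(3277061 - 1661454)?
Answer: 1073053/230801 ≈ 4.6493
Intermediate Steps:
o(l, h) = -51 + l² + h*l (o(l, h) = (l² + h*l) - 51 = -51 + l² + h*l)
(2842986 + o(1436, 1815))/(3277061 - 1661454) = (2842986 + (-51 + 1436² + 1815*1436))/(3277061 - 1661454) = (2842986 + (-51 + 2062096 + 2606340))/1615607 = (2842986 + 4668385)*(1/1615607) = 7511371*(1/1615607) = 1073053/230801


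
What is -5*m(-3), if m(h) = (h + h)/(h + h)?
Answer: -5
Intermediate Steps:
m(h) = 1 (m(h) = (2*h)/((2*h)) = (2*h)*(1/(2*h)) = 1)
-5*m(-3) = -5*1 = -5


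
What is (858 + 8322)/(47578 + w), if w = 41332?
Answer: 54/523 ≈ 0.10325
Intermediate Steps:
(858 + 8322)/(47578 + w) = (858 + 8322)/(47578 + 41332) = 9180/88910 = 9180*(1/88910) = 54/523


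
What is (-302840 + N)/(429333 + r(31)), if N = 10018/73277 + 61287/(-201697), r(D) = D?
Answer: -4475902284062913/6345893037990116 ≈ -0.70532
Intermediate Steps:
N = -2470326953/14779751069 (N = 10018*(1/73277) + 61287*(-1/201697) = 10018/73277 - 61287/201697 = -2470326953/14779751069 ≈ -0.16714)
(-302840 + N)/(429333 + r(31)) = (-302840 - 2470326953/14779751069)/(429333 + 31) = -4475902284062913/14779751069/429364 = -4475902284062913/14779751069*1/429364 = -4475902284062913/6345893037990116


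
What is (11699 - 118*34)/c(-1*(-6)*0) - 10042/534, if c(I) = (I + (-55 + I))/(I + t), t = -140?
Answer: 57412781/2937 ≈ 19548.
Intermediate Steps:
c(I) = (-55 + 2*I)/(-140 + I) (c(I) = (I + (-55 + I))/(I - 140) = (-55 + 2*I)/(-140 + I))
(11699 - 118*34)/c(-1*(-6)*0) - 10042/534 = (11699 - 118*34)/(((-55 + 2*(-1*(-6)*0))/(-140 - 1*(-6)*0))) - 10042/534 = (11699 - 4012)/(((-55 + 2*(6*0))/(-140 + 6*0))) - 10042*1/534 = 7687/(((-55 + 2*0)/(-140 + 0))) - 5021/267 = 7687/(((-55 + 0)/(-140))) - 5021/267 = 7687/((-1/140*(-55))) - 5021/267 = 7687/(11/28) - 5021/267 = 7687*(28/11) - 5021/267 = 215236/11 - 5021/267 = 57412781/2937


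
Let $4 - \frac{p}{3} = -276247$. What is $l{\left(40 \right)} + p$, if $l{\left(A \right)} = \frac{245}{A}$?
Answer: $\frac{6630073}{8} \approx 8.2876 \cdot 10^{5}$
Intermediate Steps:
$p = 828753$ ($p = 12 - -828741 = 12 + 828741 = 828753$)
$l{\left(40 \right)} + p = \frac{245}{40} + 828753 = 245 \cdot \frac{1}{40} + 828753 = \frac{49}{8} + 828753 = \frac{6630073}{8}$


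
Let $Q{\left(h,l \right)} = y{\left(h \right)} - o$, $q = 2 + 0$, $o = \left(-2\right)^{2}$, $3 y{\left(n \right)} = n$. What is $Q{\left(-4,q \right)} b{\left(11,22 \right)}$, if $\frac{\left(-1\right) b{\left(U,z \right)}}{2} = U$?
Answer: $\frac{352}{3} \approx 117.33$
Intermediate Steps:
$y{\left(n \right)} = \frac{n}{3}$
$b{\left(U,z \right)} = - 2 U$
$o = 4$
$q = 2$
$Q{\left(h,l \right)} = -4 + \frac{h}{3}$ ($Q{\left(h,l \right)} = \frac{h}{3} - 4 = -4 + \frac{h}{3}$)
$Q{\left(-4,q \right)} b{\left(11,22 \right)} = \left(-4 + \frac{1}{3} \left(-4\right)\right) \left(\left(-2\right) 11\right) = \left(-4 - \frac{4}{3}\right) \left(-22\right) = \left(- \frac{16}{3}\right) \left(-22\right) = \frac{352}{3}$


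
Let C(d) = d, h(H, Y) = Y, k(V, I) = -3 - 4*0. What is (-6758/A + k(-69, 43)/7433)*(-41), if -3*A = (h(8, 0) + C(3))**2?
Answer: -2059520405/22299 ≈ -92359.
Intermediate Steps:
k(V, I) = -3 (k(V, I) = -3 + 0 = -3)
A = -3 (A = -(0 + 3)**2/3 = -1/3*3**2 = -1/3*9 = -3)
(-6758/A + k(-69, 43)/7433)*(-41) = (-6758/(-3) - 3/7433)*(-41) = (-6758*(-1/3) - 3*1/7433)*(-41) = (6758/3 - 3/7433)*(-41) = (50232205/22299)*(-41) = -2059520405/22299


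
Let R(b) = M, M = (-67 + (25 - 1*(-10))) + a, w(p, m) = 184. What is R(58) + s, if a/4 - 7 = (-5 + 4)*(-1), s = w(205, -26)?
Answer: 184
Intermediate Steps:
s = 184
a = 32 (a = 28 + 4*((-5 + 4)*(-1)) = 28 + 4*(-1*(-1)) = 28 + 4*1 = 28 + 4 = 32)
M = 0 (M = (-67 + (25 - 1*(-10))) + 32 = (-67 + (25 + 10)) + 32 = (-67 + 35) + 32 = -32 + 32 = 0)
R(b) = 0
R(58) + s = 0 + 184 = 184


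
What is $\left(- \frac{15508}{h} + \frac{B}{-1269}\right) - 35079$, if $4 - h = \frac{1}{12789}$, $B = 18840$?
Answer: $- \frac{843274831511}{21638565} \approx -38971.0$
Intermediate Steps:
$h = \frac{51155}{12789}$ ($h = 4 - \frac{1}{12789} = \frac{51155}{12789} \approx 3.9999$)
$\left(- \frac{15508}{h} + \frac{B}{-1269}\right) - 35079 = \left(- \frac{15508}{\frac{51155}{12789}} + \frac{18840}{-1269}\right) - 35079 = \left(\left(-15508\right) \frac{12789}{51155} + 18840 \left(- \frac{1}{1269}\right)\right) - 35079 = \left(- \frac{198331812}{51155} - \frac{6280}{423}\right) - 35079 = - \frac{84215609876}{21638565} - 35079 = - \frac{843274831511}{21638565}$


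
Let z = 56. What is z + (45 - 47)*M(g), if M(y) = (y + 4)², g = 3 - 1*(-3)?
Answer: -144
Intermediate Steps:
g = 6 (g = 3 + 3 = 6)
M(y) = (4 + y)²
z + (45 - 47)*M(g) = 56 + (45 - 47)*(4 + 6)² = 56 - 2*10² = 56 - 2*100 = 56 - 200 = -144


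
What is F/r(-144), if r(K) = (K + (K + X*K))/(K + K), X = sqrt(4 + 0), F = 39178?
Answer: 19589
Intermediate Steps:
X = 2 (X = sqrt(4) = 2)
r(K) = 2 (r(K) = (K + (K + 2*K))/(K + K) = (K + 3*K)/((2*K)) = (4*K)*(1/(2*K)) = 2)
F/r(-144) = 39178/2 = 39178*(1/2) = 19589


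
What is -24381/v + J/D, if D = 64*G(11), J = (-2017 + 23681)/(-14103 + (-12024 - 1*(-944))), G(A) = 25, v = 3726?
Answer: -94758823/14480225 ≈ -6.5440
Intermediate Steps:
J = -21664/25183 (J = 21664/(-14103 + (-12024 + 944)) = 21664/(-14103 - 11080) = 21664/(-25183) = 21664*(-1/25183) = -21664/25183 ≈ -0.86026)
D = 1600 (D = 64*25 = 1600)
-24381/v + J/D = -24381/3726 - 21664/25183/1600 = -24381*1/3726 - 21664/25183*1/1600 = -301/46 - 677/1259150 = -94758823/14480225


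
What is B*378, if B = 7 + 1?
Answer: 3024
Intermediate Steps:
B = 8
B*378 = 8*378 = 3024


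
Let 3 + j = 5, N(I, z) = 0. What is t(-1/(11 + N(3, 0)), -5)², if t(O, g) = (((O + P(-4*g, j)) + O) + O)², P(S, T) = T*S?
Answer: 36469158961/14641 ≈ 2.4909e+6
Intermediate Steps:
j = 2 (j = -3 + 5 = 2)
P(S, T) = S*T
t(O, g) = (-8*g + 3*O)² (t(O, g) = (((O - 4*g*2) + O) + O)² = (((O - 8*g) + O) + O)² = ((-8*g + 2*O) + O)² = (-8*g + 3*O)²)
t(-1/(11 + N(3, 0)), -5)² = ((-8*(-5) + 3*(-1/(11 + 0)))²)² = ((40 + 3*(-1/11))²)² = ((40 - 3/11)²)² = ((437/11)²)² = (190969/121)² = 36469158961/14641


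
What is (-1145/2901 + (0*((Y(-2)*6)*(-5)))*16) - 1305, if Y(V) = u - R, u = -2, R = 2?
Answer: -3786950/2901 ≈ -1305.4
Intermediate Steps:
Y(V) = -4 (Y(V) = -2 - 1*2 = -2 - 2 = -4)
(-1145/2901 + (0*((Y(-2)*6)*(-5)))*16) - 1305 = (-1145/2901 + (0*(-4*6*(-5)))*16) - 1305 = (-1145*1/2901 + (0*(-24*(-5)))*16) - 1305 = (-1145/2901 + (0*120)*16) - 1305 = (-1145/2901 + 0*16) - 1305 = (-1145/2901 + 0) - 1305 = -1145/2901 - 1305 = -3786950/2901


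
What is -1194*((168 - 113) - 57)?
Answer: 2388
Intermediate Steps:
-1194*((168 - 113) - 57) = -1194*(55 - 57) = -1194*(-2) = 2388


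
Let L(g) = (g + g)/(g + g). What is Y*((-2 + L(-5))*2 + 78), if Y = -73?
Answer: -5548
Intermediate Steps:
L(g) = 1 (L(g) = (2*g)/((2*g)) = (2*g)*(1/(2*g)) = 1)
Y*((-2 + L(-5))*2 + 78) = -73*((-2 + 1)*2 + 78) = -73*(-1*2 + 78) = -73*(-2 + 78) = -73*76 = -5548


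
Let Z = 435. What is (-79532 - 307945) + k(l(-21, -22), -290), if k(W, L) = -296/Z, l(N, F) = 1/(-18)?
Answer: -168552791/435 ≈ -3.8748e+5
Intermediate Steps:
l(N, F) = -1/18
k(W, L) = -296/435
(-79532 - 307945) + k(l(-21, -22), -290) = (-79532 - 307945) - 296/435 = -387477 - 296/435 = -168552791/435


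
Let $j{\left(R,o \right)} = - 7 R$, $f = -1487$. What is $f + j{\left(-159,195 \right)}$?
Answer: $-374$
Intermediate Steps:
$f + j{\left(-159,195 \right)} = -1487 - -1113 = -1487 + 1113 = -374$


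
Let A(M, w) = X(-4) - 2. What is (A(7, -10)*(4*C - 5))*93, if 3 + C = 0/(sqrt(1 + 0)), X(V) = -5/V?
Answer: 4743/4 ≈ 1185.8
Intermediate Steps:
C = -3 (C = -3 + 0/(sqrt(1 + 0)) = -3 + 0/(sqrt(1)) = -3 + 0/1 = -3 + 0*1 = -3 + 0 = -3)
A(M, w) = -3/4 (A(M, w) = -5/(-4) - 2 = -5*(-1/4) - 2 = 5/4 - 2 = -3/4)
(A(7, -10)*(4*C - 5))*93 = -3*(4*(-3) - 5)/4*93 = -3*(-12 - 5)/4*93 = -3/4*(-17)*93 = (51/4)*93 = 4743/4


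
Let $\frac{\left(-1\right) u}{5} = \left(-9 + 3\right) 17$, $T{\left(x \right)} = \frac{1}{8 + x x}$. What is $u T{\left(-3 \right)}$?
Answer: $30$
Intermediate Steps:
$T{\left(x \right)} = \frac{1}{8 + x^{2}}$
$u = 510$ ($u = - 5 \left(-9 + 3\right) 17 = - 5 \left(\left(-6\right) 17\right) = \left(-5\right) \left(-102\right) = 510$)
$u T{\left(-3 \right)} = \frac{510}{8 + \left(-3\right)^{2}} = \frac{510}{8 + 9} = \frac{510}{17} = 510 \cdot \frac{1}{17} = 30$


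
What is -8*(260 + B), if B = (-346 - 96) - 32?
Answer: 1712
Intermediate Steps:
B = -474 (B = -442 - 32 = -474)
-8*(260 + B) = -8*(260 - 474) = -8*(-214) = 1712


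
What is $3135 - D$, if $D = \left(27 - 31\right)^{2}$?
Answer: $3119$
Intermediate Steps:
$D = 16$ ($D = \left(-4\right)^{2} = 16$)
$3135 - D = 3135 - 16 = 3119$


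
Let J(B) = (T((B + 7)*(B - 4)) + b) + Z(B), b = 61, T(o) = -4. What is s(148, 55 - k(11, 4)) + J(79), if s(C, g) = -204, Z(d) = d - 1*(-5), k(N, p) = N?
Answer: -63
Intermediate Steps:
Z(d) = 5 + d (Z(d) = d + 5 = 5 + d)
J(B) = 62 + B (J(B) = (-4 + 61) + (5 + B) = 57 + (5 + B) = 62 + B)
s(148, 55 - k(11, 4)) + J(79) = -204 + (62 + 79) = -204 + 141 = -63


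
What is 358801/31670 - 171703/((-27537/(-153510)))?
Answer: -278250672857321/290698930 ≈ -9.5718e+5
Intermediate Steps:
358801/31670 - 171703/((-27537/(-153510))) = 358801*(1/31670) - 171703/((-27537*(-1/153510))) = 358801/31670 - 171703/9179/51170 = 358801/31670 - 171703*51170/9179 = 358801/31670 - 8786042510/9179 = -278250672857321/290698930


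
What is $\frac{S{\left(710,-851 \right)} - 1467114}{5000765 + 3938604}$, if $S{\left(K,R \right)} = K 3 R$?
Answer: $- \frac{3279744}{8939369} \approx -0.36689$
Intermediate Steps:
$S{\left(K,R \right)} = 3 K R$
$\frac{S{\left(710,-851 \right)} - 1467114}{5000765 + 3938604} = \frac{3 \cdot 710 \left(-851\right) - 1467114}{5000765 + 3938604} = \frac{-1812630 - 1467114}{8939369} = \left(-3279744\right) \frac{1}{8939369} = - \frac{3279744}{8939369}$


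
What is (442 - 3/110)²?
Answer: 2363612689/12100 ≈ 1.9534e+5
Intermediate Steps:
(442 - 3/110)² = (48617/110)² = 2363612689/12100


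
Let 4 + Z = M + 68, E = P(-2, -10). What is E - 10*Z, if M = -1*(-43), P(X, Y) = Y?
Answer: -1080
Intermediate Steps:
E = -10
M = 43
Z = 107 (Z = -4 + (43 + 68) = -4 + 111 = 107)
E - 10*Z = -10 - 10*107 = -10 - 1070 = -1080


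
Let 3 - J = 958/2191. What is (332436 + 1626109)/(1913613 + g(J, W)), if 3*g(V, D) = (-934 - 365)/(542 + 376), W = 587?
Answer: 1797944310/1756696301 ≈ 1.0235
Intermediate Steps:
J = 5615/2191 (J = 3 - 958/2191 = 5615/2191 ≈ 2.5628)
g(V, D) = -433/918 (g(V, D) = ((-934 - 365)/(542 + 376))/3 = (-1299/918)/3 = (-1299*1/918)/3 = (⅓)*(-433/306) = -433/918)
(332436 + 1626109)/(1913613 + g(J, W)) = (332436 + 1626109)/(1913613 - 433/918) = 1958545/(1756696301/918) = 1958545*(918/1756696301) = 1797944310/1756696301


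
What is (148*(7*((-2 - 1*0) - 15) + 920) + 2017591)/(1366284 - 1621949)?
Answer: -2136139/255665 ≈ -8.3552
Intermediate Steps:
(148*(7*((-2 - 1*0) - 15) + 920) + 2017591)/(1366284 - 1621949) = (148*(7*((-2 + 0) - 15) + 920) + 2017591)/(-255665) = (148*(7*(-2 - 15) + 920) + 2017591)*(-1/255665) = (148*(7*(-17) + 920) + 2017591)*(-1/255665) = (148*(-119 + 920) + 2017591)*(-1/255665) = (148*801 + 2017591)*(-1/255665) = (118548 + 2017591)*(-1/255665) = 2136139*(-1/255665) = -2136139/255665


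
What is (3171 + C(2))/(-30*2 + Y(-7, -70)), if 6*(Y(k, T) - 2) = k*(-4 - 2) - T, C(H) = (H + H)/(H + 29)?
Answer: -294915/3658 ≈ -80.622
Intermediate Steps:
C(H) = 2*H/(29 + H) (C(H) = (2*H)/(29 + H) = 2*H/(29 + H))
Y(k, T) = 2 - k - T/6 (Y(k, T) = 2 + (k*(-4 - 2) - T)/6 = 2 + (k*(-6) - T)/6 = 2 + (-6*k - T)/6 = 2 + (-T - 6*k)/6 = 2 + (-k - T/6) = 2 - k - T/6)
(3171 + C(2))/(-30*2 + Y(-7, -70)) = (3171 + 2*2/(29 + 2))/(-30*2 + (2 - 1*(-7) - ⅙*(-70))) = (3171 + 2*2/31)/(-60 + (2 + 7 + 35/3)) = (3171 + 2*2*(1/31))/(-60 + 62/3) = (3171 + 4/31)/(-118/3) = (98305/31)*(-3/118) = -294915/3658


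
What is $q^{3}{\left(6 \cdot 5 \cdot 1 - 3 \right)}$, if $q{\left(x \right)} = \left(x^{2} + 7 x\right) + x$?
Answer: $843908625$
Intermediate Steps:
$q{\left(x \right)} = x^{2} + 8 x$
$q^{3}{\left(6 \cdot 5 \cdot 1 - 3 \right)} = \left(\left(6 \cdot 5 \cdot 1 - 3\right) \left(8 - \left(3 - 6 \cdot 5 \cdot 1\right)\right)\right)^{3} = \left(\left(30 \cdot 1 - 3\right) \left(8 + \left(30 \cdot 1 - 3\right)\right)\right)^{3} = \left(\left(30 - 3\right) \left(8 + \left(30 - 3\right)\right)\right)^{3} = \left(27 \left(8 + 27\right)\right)^{3} = \left(27 \cdot 35\right)^{3} = 945^{3} = 843908625$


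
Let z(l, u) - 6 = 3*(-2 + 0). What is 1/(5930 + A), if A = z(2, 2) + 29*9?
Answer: 1/6191 ≈ 0.00016152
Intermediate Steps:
z(l, u) = 0 (z(l, u) = 6 + 3*(-2 + 0) = 6 + 3*(-2) = 6 - 6 = 0)
A = 261 (A = 0 + 29*9 = 0 + 261 = 261)
1/(5930 + A) = 1/(5930 + 261) = 1/6191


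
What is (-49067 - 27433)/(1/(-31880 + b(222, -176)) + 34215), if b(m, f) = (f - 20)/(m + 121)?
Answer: -17072046000/7635556253 ≈ -2.2359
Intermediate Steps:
b(m, f) = (-20 + f)/(121 + m)
(-49067 - 27433)/(1/(-31880 + b(222, -176)) + 34215) = (-49067 - 27433)/(1/(-31880 + (-20 - 176)/(121 + 222)) + 34215) = -76500/(1/(-31880 - 196/343) + 34215) = -76500/(1/(-31880 + (1/343)*(-196)) + 34215) = -76500/(1/(-31880 - 4/7) + 34215) = -76500/(1/(-223164/7) + 34215) = -76500/(-7/223164 + 34215) = -76500/7635556253/223164 = -76500*223164/7635556253 = -17072046000/7635556253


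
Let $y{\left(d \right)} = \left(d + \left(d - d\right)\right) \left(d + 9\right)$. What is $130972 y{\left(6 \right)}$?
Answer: $11787480$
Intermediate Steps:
$y{\left(d \right)} = d \left(9 + d\right)$ ($y{\left(d \right)} = \left(d + 0\right) \left(9 + d\right) = d \left(9 + d\right)$)
$130972 y{\left(6 \right)} = 130972 \cdot 6 \left(9 + 6\right) = 130972 \cdot 6 \cdot 15 = 130972 \cdot 90 = 11787480$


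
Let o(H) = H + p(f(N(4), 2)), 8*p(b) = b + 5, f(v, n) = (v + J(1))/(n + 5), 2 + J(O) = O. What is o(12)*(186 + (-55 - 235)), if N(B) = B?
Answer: -9230/7 ≈ -1318.6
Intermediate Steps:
J(O) = -2 + O
f(v, n) = (-1 + v)/(5 + n) (f(v, n) = (v + (-2 + 1))/(n + 5) = (v - 1)/(5 + n) = (-1 + v)/(5 + n))
p(b) = 5/8 + b/8 (p(b) = (b + 5)/8 = (5 + b)/8 = 5/8 + b/8)
o(H) = 19/28 + H (o(H) = H + (5/8 + ((-1 + 4)/(5 + 2))/8) = H + (5/8 + (3/7)/8) = H + (5/8 + ((⅐)*3)/8) = H + (5/8 + (⅛)*(3/7)) = H + (5/8 + 3/56) = H + 19/28 = 19/28 + H)
o(12)*(186 + (-55 - 235)) = (19/28 + 12)*(186 + (-55 - 235)) = 355*(186 - 290)/28 = (355/28)*(-104) = -9230/7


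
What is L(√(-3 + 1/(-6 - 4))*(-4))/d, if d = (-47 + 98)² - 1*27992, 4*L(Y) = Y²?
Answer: 62/126955 ≈ 0.00048836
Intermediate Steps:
L(Y) = Y²/4
d = -25391 (d = 51² - 27992 = 2601 - 27992 = -25391)
L(√(-3 + 1/(-6 - 4))*(-4))/d = ((√(-3 + 1/(-6 - 4))*(-4))²/4)/(-25391) = ((√(-3 + 1/(-10))*(-4))²/4)*(-1/25391) = ((√(-3 - ⅒)*(-4))²/4)*(-1/25391) = ((√(-31/10)*(-4))²/4)*(-1/25391) = (((I*√310/10)*(-4))²/4)*(-1/25391) = ((-2*I*√310/5)²/4)*(-1/25391) = ((¼)*(-248/5))*(-1/25391) = -62/5*(-1/25391) = 62/126955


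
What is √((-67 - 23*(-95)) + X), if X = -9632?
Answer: 17*I*√26 ≈ 86.683*I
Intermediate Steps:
√((-67 - 23*(-95)) + X) = √((-67 - 23*(-95)) - 9632) = √((-67 + 2185) - 9632) = √(2118 - 9632) = √(-7514) = 17*I*√26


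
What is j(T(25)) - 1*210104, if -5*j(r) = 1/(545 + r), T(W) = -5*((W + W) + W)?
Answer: -178588401/850 ≈ -2.1010e+5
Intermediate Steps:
T(W) = -15*W (T(W) = -5*(2*W + W) = -15*W)
j(r) = -1/(5*(545 + r))
j(T(25)) - 1*210104 = -1/(2725 + 5*(-15*25)) - 1*210104 = -1/(2725 + 5*(-375)) - 210104 = -1/(2725 - 1875) - 210104 = -1/850 - 210104 = -178588401/850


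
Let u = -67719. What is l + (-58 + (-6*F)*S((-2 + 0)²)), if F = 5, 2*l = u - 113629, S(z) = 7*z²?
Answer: -94092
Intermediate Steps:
l = -90674 (l = (-67719 - 113629)/2 = (½)*(-181348) = -90674)
l + (-58 + (-6*F)*S((-2 + 0)²)) = -90674 + (-58 + (-6*5)*(7*((-2 + 0)²)²)) = -90674 + (-58 - 210*((-2)²)²) = -90674 + (-58 - 210*4²) = -90674 + (-58 - 210*16) = -90674 + (-58 - 30*112) = -90674 + (-58 - 3360) = -90674 - 3418 = -94092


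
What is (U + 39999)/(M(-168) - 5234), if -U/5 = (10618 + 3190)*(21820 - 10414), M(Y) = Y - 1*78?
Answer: 787430241/5480 ≈ 1.4369e+5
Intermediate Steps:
M(Y) = -78 + Y (M(Y) = Y - 78 = -78 + Y)
U = -787470240 (U = -5*(10618 + 3190)*(21820 - 10414) = -69040*11406 = -5*157494048 = -787470240)
(U + 39999)/(M(-168) - 5234) = (-787470240 + 39999)/((-78 - 168) - 5234) = -787430241/(-246 - 5234) = -787430241/(-5480) = -787430241*(-1/5480) = 787430241/5480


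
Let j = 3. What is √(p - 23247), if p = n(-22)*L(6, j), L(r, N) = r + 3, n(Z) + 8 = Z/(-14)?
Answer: 9*I*√14098/7 ≈ 152.66*I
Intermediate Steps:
n(Z) = -8 - Z/14 (n(Z) = -8 + Z/(-14) = -8 + Z*(-1/14) = -8 - Z/14)
L(r, N) = 3 + r
p = -405/7 (p = (-8 - 1/14*(-22))*(3 + 6) = (-8 + 11/7)*9 = -45/7*9 = -405/7 ≈ -57.857)
√(p - 23247) = √(-405/7 - 23247) = √(-163134/7) = 9*I*√14098/7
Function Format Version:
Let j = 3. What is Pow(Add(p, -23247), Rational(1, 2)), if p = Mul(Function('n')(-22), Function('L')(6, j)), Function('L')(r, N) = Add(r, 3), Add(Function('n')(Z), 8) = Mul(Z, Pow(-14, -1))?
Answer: Mul(Rational(9, 7), I, Pow(14098, Rational(1, 2))) ≈ Mul(152.66, I)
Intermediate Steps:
Function('n')(Z) = Add(-8, Mul(Rational(-1, 14), Z)) (Function('n')(Z) = Add(-8, Mul(Z, Pow(-14, -1))) = Add(-8, Mul(Z, Rational(-1, 14))) = Add(-8, Mul(Rational(-1, 14), Z)))
Function('L')(r, N) = Add(3, r)
p = Rational(-405, 7) (p = Mul(Add(-8, Mul(Rational(-1, 14), -22)), Add(3, 6)) = Mul(Add(-8, Rational(11, 7)), 9) = Mul(Rational(-45, 7), 9) = Rational(-405, 7) ≈ -57.857)
Pow(Add(p, -23247), Rational(1, 2)) = Pow(Add(Rational(-405, 7), -23247), Rational(1, 2)) = Pow(Rational(-163134, 7), Rational(1, 2)) = Mul(Rational(9, 7), I, Pow(14098, Rational(1, 2)))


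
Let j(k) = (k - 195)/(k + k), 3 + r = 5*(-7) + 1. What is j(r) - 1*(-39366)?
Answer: 1456658/37 ≈ 39369.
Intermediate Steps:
r = -37 (r = -3 + (5*(-7) + 1) = -3 + (-35 + 1) = -3 - 34 = -37)
j(k) = (-195 + k)/(2*k) (j(k) = (-195 + k)/((2*k)) = (-195 + k)*(1/(2*k)) = (-195 + k)/(2*k))
j(r) - 1*(-39366) = (1/2)*(-195 - 37)/(-37) - 1*(-39366) = (1/2)*(-1/37)*(-232) + 39366 = 116/37 + 39366 = 1456658/37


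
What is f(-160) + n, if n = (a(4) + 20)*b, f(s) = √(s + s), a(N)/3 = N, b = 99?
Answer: 3168 + 8*I*√5 ≈ 3168.0 + 17.889*I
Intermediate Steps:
a(N) = 3*N
f(s) = √2*√s (f(s) = √(2*s) = √2*√s)
n = 3168 (n = (3*4 + 20)*99 = (12 + 20)*99 = 32*99 = 3168)
f(-160) + n = √2*√(-160) + 3168 = √2*(4*I*√10) + 3168 = 8*I*√5 + 3168 = 3168 + 8*I*√5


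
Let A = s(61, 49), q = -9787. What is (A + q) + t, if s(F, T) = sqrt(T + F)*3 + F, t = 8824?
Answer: -902 + 3*sqrt(110) ≈ -870.54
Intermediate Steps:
s(F, T) = F + 3*sqrt(F + T) (s(F, T) = sqrt(F + T)*3 + F = 3*sqrt(F + T) + F = F + 3*sqrt(F + T))
A = 61 + 3*sqrt(110) (A = 61 + 3*sqrt(61 + 49) = 61 + 3*sqrt(110) ≈ 92.464)
(A + q) + t = ((61 + 3*sqrt(110)) - 9787) + 8824 = (-9726 + 3*sqrt(110)) + 8824 = -902 + 3*sqrt(110)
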